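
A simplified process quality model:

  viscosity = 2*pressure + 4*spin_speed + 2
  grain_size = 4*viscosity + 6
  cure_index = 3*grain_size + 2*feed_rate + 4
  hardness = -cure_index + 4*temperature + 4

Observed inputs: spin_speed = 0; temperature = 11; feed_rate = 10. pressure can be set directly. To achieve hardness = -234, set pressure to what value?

pressure = 9

Substituting into the viscosity equation gives viscosity = 2*pressure + 2.
This gives grain_size = 8*pressure + 14.
Substituting into the cure_index equation gives cure_index = 24*pressure + 66.
Substituting into the hardness equation gives hardness = -24*pressure - 18.
Solve -24*pressure - 18 = -234: pressure = (-234 + 18) / -24 = 9.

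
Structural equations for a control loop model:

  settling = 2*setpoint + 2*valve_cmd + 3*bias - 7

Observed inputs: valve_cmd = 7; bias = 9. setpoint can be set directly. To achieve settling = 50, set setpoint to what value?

setpoint = 8

Substituting into the settling equation gives settling = 2*setpoint + 34.
Solve 2*setpoint + 34 = 50: setpoint = (50 - 34) / 2 = 8.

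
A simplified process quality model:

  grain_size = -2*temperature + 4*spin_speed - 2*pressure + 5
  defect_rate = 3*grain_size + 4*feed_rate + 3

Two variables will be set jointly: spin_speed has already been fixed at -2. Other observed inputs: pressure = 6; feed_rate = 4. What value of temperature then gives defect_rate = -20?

With spin_speed held at -2:
Substituting into the grain_size equation gives grain_size = -2*temperature - 15.
Substituting into the defect_rate equation gives defect_rate = -6*temperature - 26.
Solve -6*temperature - 26 = -20: temperature = (-20 + 26) / -6 = -1.

temperature = -1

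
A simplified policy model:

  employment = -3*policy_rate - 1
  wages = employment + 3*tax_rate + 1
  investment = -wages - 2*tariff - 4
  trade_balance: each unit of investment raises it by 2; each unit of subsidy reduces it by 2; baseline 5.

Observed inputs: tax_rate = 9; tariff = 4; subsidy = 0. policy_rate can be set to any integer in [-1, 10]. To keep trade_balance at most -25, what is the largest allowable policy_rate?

policy_rate = 8

Substituting into the wages equation gives wages = -3*policy_rate + 27.
This gives investment = 3*policy_rate - 39.
Substituting into the trade_balance equation gives trade_balance = 6*policy_rate - 73.
Require 6*policy_rate - 73 ≤ -25, so policy_rate ≤ 8.
The largest integer in [-1, 10] satisfying this is 8.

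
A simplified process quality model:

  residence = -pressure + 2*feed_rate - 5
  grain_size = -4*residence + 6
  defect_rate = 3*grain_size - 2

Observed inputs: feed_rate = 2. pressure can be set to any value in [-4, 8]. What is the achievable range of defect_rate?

Substituting into the residence equation gives residence = -pressure - 1.
Substituting into the grain_size equation gives grain_size = 4*pressure + 10.
So defect_rate = 12*pressure + 28.
Linear in pressure, so extremes are at the endpoints: pressure = -4 gives defect_rate = -20; pressure = 8 gives defect_rate = 124.

-20 to 124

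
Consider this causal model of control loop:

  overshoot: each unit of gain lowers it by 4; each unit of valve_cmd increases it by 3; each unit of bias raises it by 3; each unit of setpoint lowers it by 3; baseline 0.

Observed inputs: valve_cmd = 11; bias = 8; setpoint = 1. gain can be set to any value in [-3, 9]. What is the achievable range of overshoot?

Substituting into the overshoot equation gives overshoot = -4*gain + 54.
Linear in gain, so extremes are at the endpoints: gain = -3 gives overshoot = 66; gain = 9 gives overshoot = 18.

18 to 66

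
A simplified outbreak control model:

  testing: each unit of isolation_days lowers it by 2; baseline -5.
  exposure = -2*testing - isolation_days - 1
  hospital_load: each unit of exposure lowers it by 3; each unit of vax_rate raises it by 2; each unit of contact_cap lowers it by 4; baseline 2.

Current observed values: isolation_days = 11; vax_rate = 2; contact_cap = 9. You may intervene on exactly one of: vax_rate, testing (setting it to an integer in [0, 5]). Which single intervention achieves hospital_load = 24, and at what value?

Intervening on vax_rate: hospital_load = 2*vax_rate - 160. Reaching 24 requires vax_rate = 92, outside [0, 5].
Intervening on testing: with other inputs at their observed values, hospital_load = 6*testing + 6. Solving for 24 gives testing = 3, within [0, 5].

set testing = 3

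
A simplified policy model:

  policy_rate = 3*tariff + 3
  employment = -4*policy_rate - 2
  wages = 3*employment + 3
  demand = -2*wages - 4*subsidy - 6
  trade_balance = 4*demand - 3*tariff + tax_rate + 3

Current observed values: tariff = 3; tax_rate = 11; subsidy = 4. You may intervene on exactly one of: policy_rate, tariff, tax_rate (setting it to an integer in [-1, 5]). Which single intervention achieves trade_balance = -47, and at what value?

Intervening on policy_rate: trade_balance = 96*policy_rate - 59. Reaching -47 requires policy_rate = 1/8, not an integer.
Intervening on tariff: with other inputs at their observed values, trade_balance = 285*tariff + 238. Solving for -47 gives tariff = -1, within [-1, 5].
Intervening on tax_rate: trade_balance = tax_rate + 1082. Reaching -47 requires tax_rate = -1129, outside [-1, 5].

set tariff = -1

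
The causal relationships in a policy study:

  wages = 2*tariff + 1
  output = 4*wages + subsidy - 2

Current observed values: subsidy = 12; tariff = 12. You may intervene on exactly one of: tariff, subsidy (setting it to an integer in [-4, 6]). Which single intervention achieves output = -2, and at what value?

set tariff = -2

Intervening on tariff: with other inputs at their observed values, output = 8*tariff + 14. Solving for -2 gives tariff = -2, within [-4, 6].
Intervening on subsidy: output = subsidy + 98. Reaching -2 requires subsidy = -100, outside [-4, 6].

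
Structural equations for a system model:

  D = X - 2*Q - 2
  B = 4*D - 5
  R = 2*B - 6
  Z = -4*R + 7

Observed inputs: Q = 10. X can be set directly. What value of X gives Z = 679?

X = 3

Substituting into the D equation gives D = X - 22.
This gives B = 4*X - 93.
Substituting into the R equation gives R = 8*X - 192.
Substituting into the Z equation gives Z = -32*X + 775.
Solve -32*X + 775 = 679: X = (679 - 775) / -32 = 3.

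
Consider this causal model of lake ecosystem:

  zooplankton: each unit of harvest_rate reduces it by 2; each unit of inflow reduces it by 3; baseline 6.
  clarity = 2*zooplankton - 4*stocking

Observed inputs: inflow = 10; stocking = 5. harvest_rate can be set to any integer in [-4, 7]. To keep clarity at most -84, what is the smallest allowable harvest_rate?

Substituting into the zooplankton equation gives zooplankton = -2*harvest_rate - 24.
Substituting into the clarity equation gives clarity = -4*harvest_rate - 68.
Require -4*harvest_rate - 68 ≤ -84, so harvest_rate ≥ 4.
The smallest integer in [-4, 7] satisfying this is 4.

harvest_rate = 4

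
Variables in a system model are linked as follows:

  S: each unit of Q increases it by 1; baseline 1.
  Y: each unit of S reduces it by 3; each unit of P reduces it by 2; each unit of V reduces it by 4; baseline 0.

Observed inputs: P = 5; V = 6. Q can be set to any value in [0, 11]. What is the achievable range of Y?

Substituting into the Y equation gives Y = -3*Q - 37.
Linear in Q, so extremes are at the endpoints: Q = 0 gives Y = -37; Q = 11 gives Y = -70.

-70 to -37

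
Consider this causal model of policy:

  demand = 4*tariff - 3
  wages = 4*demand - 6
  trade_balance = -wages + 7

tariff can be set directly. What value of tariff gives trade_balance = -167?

Substituting into the wages equation gives wages = 16*tariff - 18.
So trade_balance = -16*tariff + 25.
Solve -16*tariff + 25 = -167: tariff = (-167 - 25) / -16 = 12.

tariff = 12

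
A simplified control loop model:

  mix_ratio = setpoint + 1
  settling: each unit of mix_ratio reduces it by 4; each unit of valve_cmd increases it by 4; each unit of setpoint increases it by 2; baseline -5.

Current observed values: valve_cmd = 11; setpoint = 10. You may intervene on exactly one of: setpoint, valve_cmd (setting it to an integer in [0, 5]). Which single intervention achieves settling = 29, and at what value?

set setpoint = 3

Intervening on setpoint: with other inputs at their observed values, settling = -2*setpoint + 35. Solving for 29 gives setpoint = 3, within [0, 5].
Intervening on valve_cmd: settling = 4*valve_cmd - 29. Reaching 29 requires valve_cmd = 29/2, not an integer.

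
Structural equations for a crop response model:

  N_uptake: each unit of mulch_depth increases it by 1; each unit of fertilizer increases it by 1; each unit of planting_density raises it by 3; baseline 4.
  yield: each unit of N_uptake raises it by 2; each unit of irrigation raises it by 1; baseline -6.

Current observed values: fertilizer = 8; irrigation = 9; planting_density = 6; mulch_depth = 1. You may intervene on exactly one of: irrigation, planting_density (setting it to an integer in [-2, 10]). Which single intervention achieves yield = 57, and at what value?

set irrigation = 1

Intervening on irrigation: with other inputs at their observed values, yield = irrigation + 56. Solving for 57 gives irrigation = 1, within [-2, 10].
Intervening on planting_density: yield = 6*planting_density + 29. Reaching 57 requires planting_density = 14/3, not an integer.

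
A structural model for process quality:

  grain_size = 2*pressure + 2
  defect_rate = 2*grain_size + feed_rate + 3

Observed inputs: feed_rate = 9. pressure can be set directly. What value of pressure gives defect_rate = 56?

pressure = 10

Substituting into the defect_rate equation gives defect_rate = 4*pressure + 16.
Solve 4*pressure + 16 = 56: pressure = (56 - 16) / 4 = 10.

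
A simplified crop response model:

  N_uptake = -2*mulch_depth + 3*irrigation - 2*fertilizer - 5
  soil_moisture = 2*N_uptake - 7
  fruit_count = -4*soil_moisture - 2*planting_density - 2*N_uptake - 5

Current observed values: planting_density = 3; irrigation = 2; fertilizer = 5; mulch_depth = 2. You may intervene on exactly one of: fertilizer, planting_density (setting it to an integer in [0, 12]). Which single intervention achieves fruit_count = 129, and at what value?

set planting_density = 12

Intervening on fertilizer: fruit_count = 20*fertilizer + 47. Reaching 129 requires fertilizer = 41/10, not an integer.
Intervening on planting_density: with other inputs at their observed values, fruit_count = -2*planting_density + 153. Solving for 129 gives planting_density = 12, within [0, 12].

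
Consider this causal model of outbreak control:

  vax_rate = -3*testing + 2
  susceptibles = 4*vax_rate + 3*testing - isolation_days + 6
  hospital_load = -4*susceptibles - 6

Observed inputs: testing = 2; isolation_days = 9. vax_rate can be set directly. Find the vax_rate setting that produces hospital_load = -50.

vax_rate = 2

Intervening on vax_rate fixes its value directly, overriding its dependence on testing.
Substituting into the susceptibles equation gives susceptibles = 4*vax_rate + 3.
hospital_load becomes -16*vax_rate - 18.
Solve -16*vax_rate - 18 = -50: vax_rate = (-50 + 18) / -16 = 2.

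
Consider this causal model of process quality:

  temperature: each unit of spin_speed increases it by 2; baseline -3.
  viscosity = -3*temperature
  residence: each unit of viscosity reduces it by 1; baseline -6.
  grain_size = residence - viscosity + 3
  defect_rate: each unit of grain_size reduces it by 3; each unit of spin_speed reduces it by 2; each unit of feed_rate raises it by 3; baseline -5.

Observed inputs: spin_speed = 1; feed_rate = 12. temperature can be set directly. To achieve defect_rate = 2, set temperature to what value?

temperature = 2

Intervening on temperature fixes its value directly, overriding its dependence on spin_speed.
Substituting into the residence equation gives residence = 3*temperature - 6.
Substituting into the grain_size equation gives grain_size = 6*temperature - 3.
This gives defect_rate = -18*temperature + 38.
Solve -18*temperature + 38 = 2: temperature = (2 - 38) / -18 = 2.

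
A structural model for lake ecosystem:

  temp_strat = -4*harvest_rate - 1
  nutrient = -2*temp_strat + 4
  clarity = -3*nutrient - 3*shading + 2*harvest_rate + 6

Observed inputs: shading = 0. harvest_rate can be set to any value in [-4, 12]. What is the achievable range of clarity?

-276 to 76

Substituting into the nutrient equation gives nutrient = 8*harvest_rate + 6.
So clarity = -22*harvest_rate - 12.
Linear in harvest_rate, so extremes are at the endpoints: harvest_rate = -4 gives clarity = 76; harvest_rate = 12 gives clarity = -276.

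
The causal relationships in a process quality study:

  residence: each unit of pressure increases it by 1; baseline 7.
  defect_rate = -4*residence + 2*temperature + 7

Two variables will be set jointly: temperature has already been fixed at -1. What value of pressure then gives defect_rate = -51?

With temperature held at -1:
Substituting into the defect_rate equation gives defect_rate = -4*pressure - 23.
Solve -4*pressure - 23 = -51: pressure = (-51 + 23) / -4 = 7.

pressure = 7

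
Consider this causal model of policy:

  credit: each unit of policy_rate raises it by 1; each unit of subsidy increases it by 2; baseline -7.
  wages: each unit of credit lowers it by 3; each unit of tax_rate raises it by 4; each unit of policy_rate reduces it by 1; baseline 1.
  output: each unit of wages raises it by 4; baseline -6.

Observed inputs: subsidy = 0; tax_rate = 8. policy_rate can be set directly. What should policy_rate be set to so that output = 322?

policy_rate = -7

Substituting into the credit equation gives credit = policy_rate - 7.
Substituting into the wages equation gives wages = -4*policy_rate + 54.
Substituting into the output equation gives output = -16*policy_rate + 210.
Solve -16*policy_rate + 210 = 322: policy_rate = (322 - 210) / -16 = -7.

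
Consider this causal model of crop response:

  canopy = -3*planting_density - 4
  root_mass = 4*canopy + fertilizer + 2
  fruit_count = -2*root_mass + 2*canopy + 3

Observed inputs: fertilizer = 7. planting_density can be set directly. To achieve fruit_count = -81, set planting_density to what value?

planting_density = -5

Substituting into the root_mass equation gives root_mass = -12*planting_density - 7.
This gives fruit_count = 18*planting_density + 9.
Solve 18*planting_density + 9 = -81: planting_density = (-81 - 9) / 18 = -5.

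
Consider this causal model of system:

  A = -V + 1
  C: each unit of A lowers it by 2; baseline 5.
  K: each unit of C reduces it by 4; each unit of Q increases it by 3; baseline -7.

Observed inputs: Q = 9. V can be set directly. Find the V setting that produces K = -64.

V = 9

Substituting into the C equation gives C = 2*V + 3.
This gives K = -8*V + 8.
Solve -8*V + 8 = -64: V = (-64 - 8) / -8 = 9.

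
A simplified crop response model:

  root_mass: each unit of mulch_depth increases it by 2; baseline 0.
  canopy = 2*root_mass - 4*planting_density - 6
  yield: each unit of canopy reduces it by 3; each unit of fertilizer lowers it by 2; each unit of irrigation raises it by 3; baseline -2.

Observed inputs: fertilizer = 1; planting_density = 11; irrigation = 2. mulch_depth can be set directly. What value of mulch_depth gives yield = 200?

Substituting into the canopy equation gives canopy = 4*mulch_depth - 50.
So yield = -12*mulch_depth + 152.
Solve -12*mulch_depth + 152 = 200: mulch_depth = (200 - 152) / -12 = -4.

mulch_depth = -4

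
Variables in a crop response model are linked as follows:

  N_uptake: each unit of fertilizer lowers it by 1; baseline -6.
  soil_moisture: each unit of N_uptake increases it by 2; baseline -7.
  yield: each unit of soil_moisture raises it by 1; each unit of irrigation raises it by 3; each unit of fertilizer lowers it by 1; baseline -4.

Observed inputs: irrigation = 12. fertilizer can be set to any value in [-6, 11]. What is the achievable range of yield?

-20 to 31

Substituting into the soil_moisture equation gives soil_moisture = -2*fertilizer - 19.
So yield = -3*fertilizer + 13.
Linear in fertilizer, so extremes are at the endpoints: fertilizer = -6 gives yield = 31; fertilizer = 11 gives yield = -20.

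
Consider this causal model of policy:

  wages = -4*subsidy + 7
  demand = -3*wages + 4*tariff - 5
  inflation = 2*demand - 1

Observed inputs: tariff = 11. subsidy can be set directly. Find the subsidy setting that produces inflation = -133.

subsidy = -7

Substituting into the demand equation gives demand = 12*subsidy + 18.
inflation becomes 24*subsidy + 35.
Solve 24*subsidy + 35 = -133: subsidy = (-133 - 35) / 24 = -7.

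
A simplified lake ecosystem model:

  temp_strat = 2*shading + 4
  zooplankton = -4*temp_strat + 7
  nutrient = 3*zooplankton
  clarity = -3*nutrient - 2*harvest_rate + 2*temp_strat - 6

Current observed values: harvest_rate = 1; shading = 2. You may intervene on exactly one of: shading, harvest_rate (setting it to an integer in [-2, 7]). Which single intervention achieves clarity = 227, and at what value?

set harvest_rate = 4

Intervening on shading: clarity = 76*shading + 81. Reaching 227 requires shading = 73/38, not an integer.
Intervening on harvest_rate: with other inputs at their observed values, clarity = -2*harvest_rate + 235. Solving for 227 gives harvest_rate = 4, within [-2, 7].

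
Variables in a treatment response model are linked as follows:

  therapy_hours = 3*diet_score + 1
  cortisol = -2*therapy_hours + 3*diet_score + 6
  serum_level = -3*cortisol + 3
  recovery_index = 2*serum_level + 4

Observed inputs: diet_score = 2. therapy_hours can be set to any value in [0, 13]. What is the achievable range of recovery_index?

Intervening on therapy_hours fixes its value directly, overriding its dependence on diet_score.
Substituting into the cortisol equation gives cortisol = -2*therapy_hours + 12.
Substituting into the serum_level equation gives serum_level = 6*therapy_hours - 33.
Substituting into the recovery_index equation gives recovery_index = 12*therapy_hours - 62.
Linear in therapy_hours, so extremes are at the endpoints: therapy_hours = 0 gives recovery_index = -62; therapy_hours = 13 gives recovery_index = 94.

-62 to 94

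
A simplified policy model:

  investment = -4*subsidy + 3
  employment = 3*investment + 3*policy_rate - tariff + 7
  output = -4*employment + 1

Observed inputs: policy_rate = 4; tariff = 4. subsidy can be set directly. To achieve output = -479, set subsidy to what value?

Substituting into the employment equation gives employment = -12*subsidy + 24.
This gives output = 48*subsidy - 95.
Solve 48*subsidy - 95 = -479: subsidy = (-479 + 95) / 48 = -8.

subsidy = -8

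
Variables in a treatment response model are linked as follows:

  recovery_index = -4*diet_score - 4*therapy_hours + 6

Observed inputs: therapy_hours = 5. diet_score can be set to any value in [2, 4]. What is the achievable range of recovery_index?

Substituting into the recovery_index equation gives recovery_index = -4*diet_score - 14.
Linear in diet_score, so extremes are at the endpoints: diet_score = 2 gives recovery_index = -22; diet_score = 4 gives recovery_index = -30.

-30 to -22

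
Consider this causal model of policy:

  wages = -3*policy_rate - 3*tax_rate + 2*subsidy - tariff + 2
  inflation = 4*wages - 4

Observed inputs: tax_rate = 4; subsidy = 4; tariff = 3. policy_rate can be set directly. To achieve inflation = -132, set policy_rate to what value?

policy_rate = 9

Substituting into the wages equation gives wages = -3*policy_rate - 5.
So inflation = -12*policy_rate - 24.
Solve -12*policy_rate - 24 = -132: policy_rate = (-132 + 24) / -12 = 9.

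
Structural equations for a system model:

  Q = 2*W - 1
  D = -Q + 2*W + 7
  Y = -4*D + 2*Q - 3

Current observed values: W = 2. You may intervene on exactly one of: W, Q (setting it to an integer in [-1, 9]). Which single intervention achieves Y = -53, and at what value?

Intervening on W: Y = 4*W - 37. Reaching -53 requires W = -4, outside [-1, 9].
Intervening on Q: with other inputs at their observed values, Y = 6*Q - 47. Solving for -53 gives Q = -1, within [-1, 9].

set Q = -1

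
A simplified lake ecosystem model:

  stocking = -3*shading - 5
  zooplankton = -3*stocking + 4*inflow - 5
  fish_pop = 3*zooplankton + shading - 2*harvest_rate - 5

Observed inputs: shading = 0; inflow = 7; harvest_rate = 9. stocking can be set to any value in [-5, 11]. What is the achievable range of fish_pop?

Intervening on stocking fixes its value directly, overriding its dependence on shading.
Substituting into the zooplankton equation gives zooplankton = -3*stocking + 23.
Substituting into the fish_pop equation gives fish_pop = -9*stocking + 46.
Linear in stocking, so extremes are at the endpoints: stocking = -5 gives fish_pop = 91; stocking = 11 gives fish_pop = -53.

-53 to 91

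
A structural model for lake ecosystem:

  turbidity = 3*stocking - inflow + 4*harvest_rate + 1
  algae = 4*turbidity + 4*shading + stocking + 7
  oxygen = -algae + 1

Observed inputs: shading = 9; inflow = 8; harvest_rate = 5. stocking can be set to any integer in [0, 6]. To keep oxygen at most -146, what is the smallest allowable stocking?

Substituting into the turbidity equation gives turbidity = 3*stocking + 13.
This gives algae = 13*stocking + 95.
So oxygen = -13*stocking - 94.
Require -13*stocking - 94 ≤ -146, so stocking ≥ 4.
The smallest integer in [0, 6] satisfying this is 4.

stocking = 4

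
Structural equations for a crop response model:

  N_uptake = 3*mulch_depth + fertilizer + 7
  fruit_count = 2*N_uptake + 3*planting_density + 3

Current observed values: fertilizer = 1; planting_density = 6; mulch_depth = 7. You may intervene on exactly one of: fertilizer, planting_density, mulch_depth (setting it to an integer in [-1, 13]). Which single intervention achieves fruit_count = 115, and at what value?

Intervening on fertilizer: fruit_count = 2*fertilizer + 77. Reaching 115 requires fertilizer = 19, outside [-1, 13].
Intervening on planting_density: fruit_count = 3*planting_density + 61. Reaching 115 requires planting_density = 18, outside [-1, 13].
Intervening on mulch_depth: with other inputs at their observed values, fruit_count = 6*mulch_depth + 37. Solving for 115 gives mulch_depth = 13, within [-1, 13].

set mulch_depth = 13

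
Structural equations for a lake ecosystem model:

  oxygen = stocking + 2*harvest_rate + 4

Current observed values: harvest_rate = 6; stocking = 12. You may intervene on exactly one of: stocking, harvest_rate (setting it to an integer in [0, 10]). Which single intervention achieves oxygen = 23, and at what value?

Intervening on stocking: with other inputs at their observed values, oxygen = stocking + 16. Solving for 23 gives stocking = 7, within [0, 10].
Intervening on harvest_rate: oxygen = 2*harvest_rate + 16. Reaching 23 requires harvest_rate = 7/2, not an integer.

set stocking = 7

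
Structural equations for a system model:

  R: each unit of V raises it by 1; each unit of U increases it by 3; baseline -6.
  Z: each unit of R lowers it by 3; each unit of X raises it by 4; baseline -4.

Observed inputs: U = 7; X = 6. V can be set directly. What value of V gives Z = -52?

Substituting into the R equation gives R = V + 15.
Z becomes -3*V - 25.
Solve -3*V - 25 = -52: V = (-52 + 25) / -3 = 9.

V = 9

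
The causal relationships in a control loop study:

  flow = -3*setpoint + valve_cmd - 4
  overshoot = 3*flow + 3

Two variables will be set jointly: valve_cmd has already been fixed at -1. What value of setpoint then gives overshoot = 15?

With valve_cmd held at -1:
Substituting into the flow equation gives flow = -3*setpoint - 5.
Substituting into the overshoot equation gives overshoot = -9*setpoint - 12.
Solve -9*setpoint - 12 = 15: setpoint = (15 + 12) / -9 = -3.

setpoint = -3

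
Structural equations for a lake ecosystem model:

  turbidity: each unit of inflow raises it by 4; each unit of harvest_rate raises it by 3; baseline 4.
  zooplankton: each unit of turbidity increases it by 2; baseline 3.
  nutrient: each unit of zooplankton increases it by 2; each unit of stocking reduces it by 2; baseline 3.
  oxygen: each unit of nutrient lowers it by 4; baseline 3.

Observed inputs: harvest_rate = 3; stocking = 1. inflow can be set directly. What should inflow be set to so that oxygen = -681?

Substituting into the turbidity equation gives turbidity = 4*inflow + 13.
Substituting into the zooplankton equation gives zooplankton = 8*inflow + 29.
nutrient becomes 16*inflow + 59.
Substituting into the oxygen equation gives oxygen = -64*inflow - 233.
Solve -64*inflow - 233 = -681: inflow = (-681 + 233) / -64 = 7.

inflow = 7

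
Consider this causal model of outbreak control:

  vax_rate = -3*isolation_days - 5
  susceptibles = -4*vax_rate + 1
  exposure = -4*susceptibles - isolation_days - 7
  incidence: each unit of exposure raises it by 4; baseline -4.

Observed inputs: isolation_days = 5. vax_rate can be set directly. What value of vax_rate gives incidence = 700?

vax_rate = 12

Intervening on vax_rate fixes its value directly, overriding its dependence on isolation_days.
Substituting into the exposure equation gives exposure = 16*vax_rate - 16.
incidence becomes 64*vax_rate - 68.
Solve 64*vax_rate - 68 = 700: vax_rate = (700 + 68) / 64 = 12.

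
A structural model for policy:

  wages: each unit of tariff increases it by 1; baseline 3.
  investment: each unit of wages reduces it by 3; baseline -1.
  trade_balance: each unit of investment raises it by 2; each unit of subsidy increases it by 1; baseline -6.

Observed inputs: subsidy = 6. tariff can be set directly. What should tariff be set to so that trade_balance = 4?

Substituting into the investment equation gives investment = -3*tariff - 10.
Substituting into the trade_balance equation gives trade_balance = -6*tariff - 20.
Solve -6*tariff - 20 = 4: tariff = (4 + 20) / -6 = -4.

tariff = -4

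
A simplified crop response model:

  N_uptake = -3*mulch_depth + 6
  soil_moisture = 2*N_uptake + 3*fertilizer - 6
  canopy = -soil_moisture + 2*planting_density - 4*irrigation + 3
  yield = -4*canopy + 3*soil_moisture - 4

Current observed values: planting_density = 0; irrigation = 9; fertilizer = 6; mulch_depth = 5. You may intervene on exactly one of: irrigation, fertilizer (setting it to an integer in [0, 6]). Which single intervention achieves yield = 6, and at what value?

set irrigation = 4

Intervening on irrigation: with other inputs at their observed values, yield = 16*irrigation - 58. Solving for 6 gives irrigation = 4, within [0, 6].
Intervening on fertilizer: yield = 21*fertilizer - 40. Reaching 6 requires fertilizer = 46/21, not an integer.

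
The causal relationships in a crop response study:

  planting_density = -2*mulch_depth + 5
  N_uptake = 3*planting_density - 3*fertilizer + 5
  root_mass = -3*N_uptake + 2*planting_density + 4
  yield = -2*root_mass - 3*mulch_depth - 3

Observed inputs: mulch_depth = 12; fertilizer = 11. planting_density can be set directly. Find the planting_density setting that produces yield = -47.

Intervening on planting_density fixes its value directly, overriding its dependence on mulch_depth.
Substituting into the N_uptake equation gives N_uptake = 3*planting_density - 28.
Substituting into the root_mass equation gives root_mass = -7*planting_density + 88.
Substituting into the yield equation gives yield = 14*planting_density - 215.
Solve 14*planting_density - 215 = -47: planting_density = (-47 + 215) / 14 = 12.

planting_density = 12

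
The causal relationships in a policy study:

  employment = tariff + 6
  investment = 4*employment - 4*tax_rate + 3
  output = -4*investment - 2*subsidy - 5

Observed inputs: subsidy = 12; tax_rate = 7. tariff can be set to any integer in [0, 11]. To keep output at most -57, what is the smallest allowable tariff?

Substituting into the investment equation gives investment = 4*tariff - 1.
Substituting into the output equation gives output = -16*tariff - 25.
Require -16*tariff - 25 ≤ -57, so tariff ≥ 2.
The smallest integer in [0, 11] satisfying this is 2.

tariff = 2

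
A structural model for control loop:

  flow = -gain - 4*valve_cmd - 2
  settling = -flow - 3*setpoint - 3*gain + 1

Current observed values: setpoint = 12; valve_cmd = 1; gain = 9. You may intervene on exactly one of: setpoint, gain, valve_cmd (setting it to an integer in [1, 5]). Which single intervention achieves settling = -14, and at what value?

Intervening on setpoint: with other inputs at their observed values, settling = -3*setpoint - 11. Solving for -14 gives setpoint = 1, within [1, 5].
Intervening on gain: settling = -2*gain - 29. Reaching -14 requires gain = -15/2, not an integer.
Intervening on valve_cmd: settling = 4*valve_cmd - 51. Reaching -14 requires valve_cmd = 37/4, not an integer.

set setpoint = 1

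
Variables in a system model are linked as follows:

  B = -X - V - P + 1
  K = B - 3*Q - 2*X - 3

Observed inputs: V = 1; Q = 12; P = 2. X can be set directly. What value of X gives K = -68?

X = 9

Substituting into the B equation gives B = -X - 2.
So K = -3*X - 41.
Solve -3*X - 41 = -68: X = (-68 + 41) / -3 = 9.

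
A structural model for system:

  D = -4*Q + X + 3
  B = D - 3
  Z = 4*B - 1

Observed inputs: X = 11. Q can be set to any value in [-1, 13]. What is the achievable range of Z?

Substituting into the D equation gives D = -4*Q + 14.
This gives B = -4*Q + 11.
So Z = -16*Q + 43.
Linear in Q, so extremes are at the endpoints: Q = -1 gives Z = 59; Q = 13 gives Z = -165.

-165 to 59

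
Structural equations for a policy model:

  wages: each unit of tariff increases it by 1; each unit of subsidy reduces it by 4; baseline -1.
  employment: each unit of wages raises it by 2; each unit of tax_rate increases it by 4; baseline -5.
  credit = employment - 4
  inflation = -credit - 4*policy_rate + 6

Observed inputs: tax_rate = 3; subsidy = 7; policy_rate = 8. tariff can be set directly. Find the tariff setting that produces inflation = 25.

tariff = 2

Substituting into the wages equation gives wages = tariff - 29.
This gives employment = 2*tariff - 51.
Substituting into the credit equation gives credit = 2*tariff - 55.
Substituting into the inflation equation gives inflation = -2*tariff + 29.
Solve -2*tariff + 29 = 25: tariff = (25 - 29) / -2 = 2.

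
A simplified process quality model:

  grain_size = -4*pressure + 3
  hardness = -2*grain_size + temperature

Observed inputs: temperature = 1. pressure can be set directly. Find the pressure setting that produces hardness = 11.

Substituting into the hardness equation gives hardness = 8*pressure - 5.
Solve 8*pressure - 5 = 11: pressure = (11 + 5) / 8 = 2.

pressure = 2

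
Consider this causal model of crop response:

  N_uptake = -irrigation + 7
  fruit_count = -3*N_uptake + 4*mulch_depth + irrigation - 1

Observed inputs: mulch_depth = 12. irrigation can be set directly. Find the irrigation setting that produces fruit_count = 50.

Substituting into the fruit_count equation gives fruit_count = 4*irrigation + 26.
Solve 4*irrigation + 26 = 50: irrigation = (50 - 26) / 4 = 6.

irrigation = 6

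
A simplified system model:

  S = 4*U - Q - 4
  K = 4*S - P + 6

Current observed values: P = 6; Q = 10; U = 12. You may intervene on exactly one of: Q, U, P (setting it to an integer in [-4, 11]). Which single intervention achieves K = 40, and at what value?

Intervening on Q: K = -4*Q + 176. Reaching 40 requires Q = 34, outside [-4, 11].
Intervening on U: with other inputs at their observed values, K = 16*U - 56. Solving for 40 gives U = 6, within [-4, 11].
Intervening on P: K = -P + 142. Reaching 40 requires P = 102, outside [-4, 11].

set U = 6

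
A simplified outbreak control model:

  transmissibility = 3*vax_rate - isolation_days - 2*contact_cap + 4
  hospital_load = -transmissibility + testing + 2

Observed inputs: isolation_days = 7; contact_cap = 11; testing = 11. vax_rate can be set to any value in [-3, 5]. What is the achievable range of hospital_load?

23 to 47

Substituting into the transmissibility equation gives transmissibility = 3*vax_rate - 25.
So hospital_load = -3*vax_rate + 38.
Linear in vax_rate, so extremes are at the endpoints: vax_rate = -3 gives hospital_load = 47; vax_rate = 5 gives hospital_load = 23.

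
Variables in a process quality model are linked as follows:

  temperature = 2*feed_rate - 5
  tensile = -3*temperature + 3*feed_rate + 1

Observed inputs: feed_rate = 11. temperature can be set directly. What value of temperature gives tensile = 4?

temperature = 10

Intervening on temperature fixes its value directly, overriding its dependence on feed_rate.
Substituting into the tensile equation gives tensile = -3*temperature + 34.
Solve -3*temperature + 34 = 4: temperature = (4 - 34) / -3 = 10.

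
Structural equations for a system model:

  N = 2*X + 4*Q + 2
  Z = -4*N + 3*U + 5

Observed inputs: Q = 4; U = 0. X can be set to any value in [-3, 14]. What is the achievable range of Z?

-179 to -43

Substituting into the N equation gives N = 2*X + 18.
So Z = -8*X - 67.
Linear in X, so extremes are at the endpoints: X = -3 gives Z = -43; X = 14 gives Z = -179.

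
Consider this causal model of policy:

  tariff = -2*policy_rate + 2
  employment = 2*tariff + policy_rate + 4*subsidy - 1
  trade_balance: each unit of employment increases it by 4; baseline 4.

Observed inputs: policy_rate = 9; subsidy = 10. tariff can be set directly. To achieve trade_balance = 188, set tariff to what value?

tariff = -1

Intervening on tariff fixes its value directly, overriding its dependence on policy_rate.
Substituting into the employment equation gives employment = 2*tariff + 48.
Substituting into the trade_balance equation gives trade_balance = 8*tariff + 196.
Solve 8*tariff + 196 = 188: tariff = (188 - 196) / 8 = -1.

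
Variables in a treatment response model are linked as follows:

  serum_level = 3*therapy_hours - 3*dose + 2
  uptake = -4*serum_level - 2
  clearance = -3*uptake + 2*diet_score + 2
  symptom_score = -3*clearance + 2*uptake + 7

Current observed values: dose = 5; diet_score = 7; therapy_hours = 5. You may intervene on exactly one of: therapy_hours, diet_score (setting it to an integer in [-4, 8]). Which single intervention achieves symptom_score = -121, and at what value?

set diet_score = 2

Intervening on therapy_hours: symptom_score = -132*therapy_hours + 509. Reaching -121 requires therapy_hours = 105/22, not an integer.
Intervening on diet_score: with other inputs at their observed values, symptom_score = -6*diet_score - 109. Solving for -121 gives diet_score = 2, within [-4, 8].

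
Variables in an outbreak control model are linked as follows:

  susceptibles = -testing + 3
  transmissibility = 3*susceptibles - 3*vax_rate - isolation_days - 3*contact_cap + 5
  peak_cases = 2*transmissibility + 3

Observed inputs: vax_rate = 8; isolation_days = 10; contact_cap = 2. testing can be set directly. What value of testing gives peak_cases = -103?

Substituting into the transmissibility equation gives transmissibility = -3*testing - 26.
So peak_cases = -6*testing - 49.
Solve -6*testing - 49 = -103: testing = (-103 + 49) / -6 = 9.

testing = 9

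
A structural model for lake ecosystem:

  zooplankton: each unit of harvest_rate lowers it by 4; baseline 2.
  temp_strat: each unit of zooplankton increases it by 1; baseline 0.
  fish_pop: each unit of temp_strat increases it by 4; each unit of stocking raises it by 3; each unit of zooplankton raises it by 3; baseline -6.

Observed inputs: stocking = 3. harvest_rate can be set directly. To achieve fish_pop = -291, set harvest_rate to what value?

Substituting into the temp_strat equation gives temp_strat = -4*harvest_rate + 2.
So fish_pop = -28*harvest_rate + 17.
Solve -28*harvest_rate + 17 = -291: harvest_rate = (-291 - 17) / -28 = 11.

harvest_rate = 11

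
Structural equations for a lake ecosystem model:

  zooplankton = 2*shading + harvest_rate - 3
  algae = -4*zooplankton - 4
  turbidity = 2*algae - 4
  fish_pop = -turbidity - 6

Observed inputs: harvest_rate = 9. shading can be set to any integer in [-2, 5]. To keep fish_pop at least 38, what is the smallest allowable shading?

shading = -1

Substituting into the zooplankton equation gives zooplankton = 2*shading + 6.
This gives algae = -8*shading - 28.
So turbidity = -16*shading - 60.
This gives fish_pop = 16*shading + 54.
Require 16*shading + 54 ≥ 38, so shading ≥ -1.
The smallest integer in [-2, 5] satisfying this is -1.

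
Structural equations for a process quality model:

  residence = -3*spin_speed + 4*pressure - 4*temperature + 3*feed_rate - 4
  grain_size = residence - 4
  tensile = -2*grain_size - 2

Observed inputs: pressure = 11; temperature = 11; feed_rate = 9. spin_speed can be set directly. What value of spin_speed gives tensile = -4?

Substituting into the residence equation gives residence = -3*spin_speed + 23.
Substituting into the grain_size equation gives grain_size = -3*spin_speed + 19.
Substituting into the tensile equation gives tensile = 6*spin_speed - 40.
Solve 6*spin_speed - 40 = -4: spin_speed = (-4 + 40) / 6 = 6.

spin_speed = 6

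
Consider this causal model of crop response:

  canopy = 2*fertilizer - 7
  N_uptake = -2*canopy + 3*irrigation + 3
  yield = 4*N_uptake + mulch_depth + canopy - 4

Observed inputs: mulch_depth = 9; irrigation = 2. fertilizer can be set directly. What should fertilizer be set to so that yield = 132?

fertilizer = -3

Substituting into the N_uptake equation gives N_uptake = -4*fertilizer + 23.
This gives yield = -14*fertilizer + 90.
Solve -14*fertilizer + 90 = 132: fertilizer = (132 - 90) / -14 = -3.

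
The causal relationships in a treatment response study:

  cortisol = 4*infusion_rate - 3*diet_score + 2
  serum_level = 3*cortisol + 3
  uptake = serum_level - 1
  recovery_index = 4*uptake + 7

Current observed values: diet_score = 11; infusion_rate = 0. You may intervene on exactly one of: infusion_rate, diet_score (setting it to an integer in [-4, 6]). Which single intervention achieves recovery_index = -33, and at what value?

set diet_score = 2

Intervening on infusion_rate: recovery_index = 48*infusion_rate - 357. Reaching -33 requires infusion_rate = 27/4, not an integer.
Intervening on diet_score: with other inputs at their observed values, recovery_index = -36*diet_score + 39. Solving for -33 gives diet_score = 2, within [-4, 6].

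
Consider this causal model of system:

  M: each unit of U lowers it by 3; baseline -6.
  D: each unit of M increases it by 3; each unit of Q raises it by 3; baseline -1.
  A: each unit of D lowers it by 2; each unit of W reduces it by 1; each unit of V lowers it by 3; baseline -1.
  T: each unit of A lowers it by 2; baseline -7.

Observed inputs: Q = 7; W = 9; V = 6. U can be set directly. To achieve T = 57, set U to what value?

U = 0

Substituting into the D equation gives D = -9*U + 2.
Substituting into the A equation gives A = 18*U - 32.
Substituting into the T equation gives T = -36*U + 57.
Solve -36*U + 57 = 57: U = (57 - 57) / -36 = 0.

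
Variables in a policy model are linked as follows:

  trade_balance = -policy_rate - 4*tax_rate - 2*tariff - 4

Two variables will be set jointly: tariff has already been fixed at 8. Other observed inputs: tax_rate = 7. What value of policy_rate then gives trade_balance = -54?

policy_rate = 6

With tariff held at 8:
Substituting into the trade_balance equation gives trade_balance = -policy_rate - 48.
Solve -policy_rate - 48 = -54: policy_rate = (-54 + 48) / -1 = 6.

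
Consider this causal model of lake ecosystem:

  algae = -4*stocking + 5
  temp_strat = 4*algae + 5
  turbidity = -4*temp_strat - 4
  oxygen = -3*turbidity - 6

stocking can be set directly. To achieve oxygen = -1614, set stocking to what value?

stocking = 10

Substituting into the temp_strat equation gives temp_strat = -16*stocking + 25.
Substituting into the turbidity equation gives turbidity = 64*stocking - 104.
Substituting into the oxygen equation gives oxygen = -192*stocking + 306.
Solve -192*stocking + 306 = -1614: stocking = (-1614 - 306) / -192 = 10.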